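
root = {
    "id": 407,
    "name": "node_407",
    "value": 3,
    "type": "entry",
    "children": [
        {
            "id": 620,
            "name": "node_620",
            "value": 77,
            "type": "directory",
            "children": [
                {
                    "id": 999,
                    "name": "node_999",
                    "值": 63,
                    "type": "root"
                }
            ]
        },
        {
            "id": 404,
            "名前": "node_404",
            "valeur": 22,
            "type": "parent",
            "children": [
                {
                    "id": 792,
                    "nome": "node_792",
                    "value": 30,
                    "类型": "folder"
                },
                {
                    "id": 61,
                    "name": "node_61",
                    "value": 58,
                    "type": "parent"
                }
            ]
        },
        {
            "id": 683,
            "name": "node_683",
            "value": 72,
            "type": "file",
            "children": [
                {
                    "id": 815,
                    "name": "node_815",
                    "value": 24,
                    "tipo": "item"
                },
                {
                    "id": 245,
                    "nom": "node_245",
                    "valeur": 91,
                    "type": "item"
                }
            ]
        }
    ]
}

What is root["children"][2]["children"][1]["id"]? 245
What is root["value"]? 3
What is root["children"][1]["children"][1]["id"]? 61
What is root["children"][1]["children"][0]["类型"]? "folder"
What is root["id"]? 407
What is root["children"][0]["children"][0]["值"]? 63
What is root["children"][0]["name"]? "node_620"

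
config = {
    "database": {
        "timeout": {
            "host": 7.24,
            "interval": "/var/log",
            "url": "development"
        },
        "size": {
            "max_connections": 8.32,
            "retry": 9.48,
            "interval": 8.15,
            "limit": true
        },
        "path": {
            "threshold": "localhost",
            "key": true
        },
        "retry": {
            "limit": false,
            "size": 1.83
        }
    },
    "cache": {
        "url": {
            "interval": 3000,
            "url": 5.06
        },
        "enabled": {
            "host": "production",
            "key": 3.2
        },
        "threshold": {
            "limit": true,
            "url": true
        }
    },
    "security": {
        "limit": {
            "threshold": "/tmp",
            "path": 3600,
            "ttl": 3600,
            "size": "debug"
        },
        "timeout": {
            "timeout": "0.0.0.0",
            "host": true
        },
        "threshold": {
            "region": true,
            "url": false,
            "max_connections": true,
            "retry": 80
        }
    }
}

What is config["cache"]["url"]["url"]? 5.06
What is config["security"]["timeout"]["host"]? True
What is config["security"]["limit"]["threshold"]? "/tmp"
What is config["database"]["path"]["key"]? True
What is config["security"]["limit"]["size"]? "debug"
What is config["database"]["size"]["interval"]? 8.15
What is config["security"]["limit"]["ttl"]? 3600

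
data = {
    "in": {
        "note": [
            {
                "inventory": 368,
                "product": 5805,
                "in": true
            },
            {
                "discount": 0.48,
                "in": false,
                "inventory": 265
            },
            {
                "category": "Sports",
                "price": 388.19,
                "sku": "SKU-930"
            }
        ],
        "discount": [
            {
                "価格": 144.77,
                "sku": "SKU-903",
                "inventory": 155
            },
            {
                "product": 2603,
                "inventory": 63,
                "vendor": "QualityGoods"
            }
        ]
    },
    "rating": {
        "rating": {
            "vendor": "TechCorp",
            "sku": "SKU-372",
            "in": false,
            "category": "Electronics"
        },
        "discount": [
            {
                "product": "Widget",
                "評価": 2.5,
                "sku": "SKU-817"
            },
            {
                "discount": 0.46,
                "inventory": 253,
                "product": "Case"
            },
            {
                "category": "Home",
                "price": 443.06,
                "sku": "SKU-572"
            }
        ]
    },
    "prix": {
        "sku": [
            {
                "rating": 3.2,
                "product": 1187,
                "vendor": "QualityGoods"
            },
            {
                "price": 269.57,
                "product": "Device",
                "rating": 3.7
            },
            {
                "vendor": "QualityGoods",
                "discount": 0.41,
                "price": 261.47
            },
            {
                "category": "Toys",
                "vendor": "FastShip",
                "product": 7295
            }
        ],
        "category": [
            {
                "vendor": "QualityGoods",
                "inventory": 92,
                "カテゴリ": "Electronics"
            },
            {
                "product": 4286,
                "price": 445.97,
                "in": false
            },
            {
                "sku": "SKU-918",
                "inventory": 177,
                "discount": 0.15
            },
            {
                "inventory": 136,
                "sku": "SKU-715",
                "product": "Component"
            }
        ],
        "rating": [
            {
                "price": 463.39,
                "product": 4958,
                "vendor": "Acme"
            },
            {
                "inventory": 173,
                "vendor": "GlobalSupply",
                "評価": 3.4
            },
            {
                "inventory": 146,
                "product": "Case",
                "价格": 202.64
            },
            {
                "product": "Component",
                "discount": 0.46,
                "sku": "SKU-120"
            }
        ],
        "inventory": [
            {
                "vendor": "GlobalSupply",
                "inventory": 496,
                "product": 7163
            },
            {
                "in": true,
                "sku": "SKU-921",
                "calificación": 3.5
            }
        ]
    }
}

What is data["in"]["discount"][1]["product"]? 2603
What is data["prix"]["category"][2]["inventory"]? 177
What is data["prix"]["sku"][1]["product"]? "Device"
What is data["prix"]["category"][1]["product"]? 4286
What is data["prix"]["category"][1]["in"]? False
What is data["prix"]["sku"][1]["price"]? 269.57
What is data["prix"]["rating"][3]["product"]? "Component"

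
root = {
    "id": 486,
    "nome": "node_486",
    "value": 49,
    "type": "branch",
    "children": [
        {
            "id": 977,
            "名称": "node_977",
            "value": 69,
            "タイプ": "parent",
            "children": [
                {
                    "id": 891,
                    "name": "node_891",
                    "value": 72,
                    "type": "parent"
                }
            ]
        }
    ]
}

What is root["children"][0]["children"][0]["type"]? "parent"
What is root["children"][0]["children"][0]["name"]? "node_891"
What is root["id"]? 486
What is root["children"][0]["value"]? 69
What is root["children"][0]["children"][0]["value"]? 72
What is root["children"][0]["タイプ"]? "parent"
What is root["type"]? "branch"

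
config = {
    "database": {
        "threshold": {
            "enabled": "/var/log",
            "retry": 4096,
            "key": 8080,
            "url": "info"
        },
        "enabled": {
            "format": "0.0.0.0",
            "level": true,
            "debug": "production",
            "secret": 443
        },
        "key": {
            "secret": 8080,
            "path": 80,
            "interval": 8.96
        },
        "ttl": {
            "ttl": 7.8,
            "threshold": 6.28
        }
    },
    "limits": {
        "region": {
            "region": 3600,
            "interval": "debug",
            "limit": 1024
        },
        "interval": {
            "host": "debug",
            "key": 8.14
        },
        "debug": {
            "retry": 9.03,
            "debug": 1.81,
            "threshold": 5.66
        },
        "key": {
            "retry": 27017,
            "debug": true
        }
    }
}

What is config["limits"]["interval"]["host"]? "debug"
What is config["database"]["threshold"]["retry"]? 4096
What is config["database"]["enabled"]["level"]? True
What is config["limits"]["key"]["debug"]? True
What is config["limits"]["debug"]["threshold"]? 5.66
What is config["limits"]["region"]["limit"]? 1024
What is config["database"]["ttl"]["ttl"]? 7.8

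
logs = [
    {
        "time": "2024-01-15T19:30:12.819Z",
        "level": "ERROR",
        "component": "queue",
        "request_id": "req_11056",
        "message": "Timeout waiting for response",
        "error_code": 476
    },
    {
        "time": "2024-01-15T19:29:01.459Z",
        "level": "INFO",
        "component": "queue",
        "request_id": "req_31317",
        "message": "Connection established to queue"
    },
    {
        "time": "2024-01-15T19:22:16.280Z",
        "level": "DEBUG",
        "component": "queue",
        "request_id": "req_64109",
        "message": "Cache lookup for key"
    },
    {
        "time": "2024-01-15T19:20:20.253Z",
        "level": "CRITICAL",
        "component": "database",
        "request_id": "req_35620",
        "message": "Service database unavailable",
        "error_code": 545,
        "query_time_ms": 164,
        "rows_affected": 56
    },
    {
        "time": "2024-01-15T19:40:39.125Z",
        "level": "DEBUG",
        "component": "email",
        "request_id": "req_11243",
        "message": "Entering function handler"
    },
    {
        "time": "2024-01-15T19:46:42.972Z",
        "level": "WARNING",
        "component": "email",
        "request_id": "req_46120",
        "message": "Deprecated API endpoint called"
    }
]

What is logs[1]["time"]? "2024-01-15T19:29:01.459Z"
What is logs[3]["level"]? "CRITICAL"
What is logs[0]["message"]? "Timeout waiting for response"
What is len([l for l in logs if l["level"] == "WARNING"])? 1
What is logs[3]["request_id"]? "req_35620"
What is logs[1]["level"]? "INFO"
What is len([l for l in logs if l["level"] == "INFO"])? 1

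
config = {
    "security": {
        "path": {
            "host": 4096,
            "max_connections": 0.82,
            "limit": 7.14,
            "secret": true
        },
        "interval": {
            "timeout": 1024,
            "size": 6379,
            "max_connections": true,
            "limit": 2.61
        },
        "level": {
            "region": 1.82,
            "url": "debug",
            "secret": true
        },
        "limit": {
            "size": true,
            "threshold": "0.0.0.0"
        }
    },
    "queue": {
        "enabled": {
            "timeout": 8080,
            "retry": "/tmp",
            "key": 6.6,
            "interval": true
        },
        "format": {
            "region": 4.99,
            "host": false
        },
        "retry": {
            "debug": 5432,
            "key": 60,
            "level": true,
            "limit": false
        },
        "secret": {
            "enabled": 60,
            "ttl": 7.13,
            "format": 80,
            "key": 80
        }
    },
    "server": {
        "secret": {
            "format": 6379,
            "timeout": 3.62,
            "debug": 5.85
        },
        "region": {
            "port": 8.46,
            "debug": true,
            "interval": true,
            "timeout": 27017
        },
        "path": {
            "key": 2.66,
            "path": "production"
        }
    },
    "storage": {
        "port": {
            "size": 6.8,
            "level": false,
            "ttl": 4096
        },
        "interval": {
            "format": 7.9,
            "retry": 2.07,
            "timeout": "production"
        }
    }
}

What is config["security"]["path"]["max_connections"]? 0.82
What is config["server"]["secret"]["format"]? 6379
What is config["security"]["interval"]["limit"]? 2.61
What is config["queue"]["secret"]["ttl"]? 7.13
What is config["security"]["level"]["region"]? 1.82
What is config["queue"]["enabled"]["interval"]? True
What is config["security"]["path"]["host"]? 4096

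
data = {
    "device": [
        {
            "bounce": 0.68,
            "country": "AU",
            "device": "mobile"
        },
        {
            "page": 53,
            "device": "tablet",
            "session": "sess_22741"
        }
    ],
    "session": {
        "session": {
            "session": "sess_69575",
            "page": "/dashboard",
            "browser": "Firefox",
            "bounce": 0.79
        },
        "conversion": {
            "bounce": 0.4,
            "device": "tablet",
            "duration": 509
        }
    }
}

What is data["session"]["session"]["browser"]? "Firefox"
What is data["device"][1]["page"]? 53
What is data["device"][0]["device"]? "mobile"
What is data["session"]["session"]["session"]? "sess_69575"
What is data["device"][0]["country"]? "AU"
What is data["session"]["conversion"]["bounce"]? 0.4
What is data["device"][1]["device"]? "tablet"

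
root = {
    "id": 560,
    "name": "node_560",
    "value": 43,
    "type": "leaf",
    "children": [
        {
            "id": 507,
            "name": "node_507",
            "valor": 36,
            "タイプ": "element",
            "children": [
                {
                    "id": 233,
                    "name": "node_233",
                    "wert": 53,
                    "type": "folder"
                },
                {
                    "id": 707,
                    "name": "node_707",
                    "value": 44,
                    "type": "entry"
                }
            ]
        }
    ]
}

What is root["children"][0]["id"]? 507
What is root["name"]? "node_560"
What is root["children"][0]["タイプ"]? "element"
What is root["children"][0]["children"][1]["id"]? 707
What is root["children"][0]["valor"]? 36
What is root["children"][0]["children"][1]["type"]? "entry"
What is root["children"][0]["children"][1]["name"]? "node_707"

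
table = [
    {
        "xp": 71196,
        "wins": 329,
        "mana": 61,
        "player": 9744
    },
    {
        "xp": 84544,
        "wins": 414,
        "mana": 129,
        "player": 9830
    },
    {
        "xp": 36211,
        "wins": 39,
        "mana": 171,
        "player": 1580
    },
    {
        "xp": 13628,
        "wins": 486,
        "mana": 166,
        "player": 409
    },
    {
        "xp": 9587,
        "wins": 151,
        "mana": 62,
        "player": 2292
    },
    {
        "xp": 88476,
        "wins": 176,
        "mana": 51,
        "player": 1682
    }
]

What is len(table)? 6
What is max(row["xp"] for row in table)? 88476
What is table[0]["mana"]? 61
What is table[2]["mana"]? 171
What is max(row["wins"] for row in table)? 486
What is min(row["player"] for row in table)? 409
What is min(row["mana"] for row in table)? 51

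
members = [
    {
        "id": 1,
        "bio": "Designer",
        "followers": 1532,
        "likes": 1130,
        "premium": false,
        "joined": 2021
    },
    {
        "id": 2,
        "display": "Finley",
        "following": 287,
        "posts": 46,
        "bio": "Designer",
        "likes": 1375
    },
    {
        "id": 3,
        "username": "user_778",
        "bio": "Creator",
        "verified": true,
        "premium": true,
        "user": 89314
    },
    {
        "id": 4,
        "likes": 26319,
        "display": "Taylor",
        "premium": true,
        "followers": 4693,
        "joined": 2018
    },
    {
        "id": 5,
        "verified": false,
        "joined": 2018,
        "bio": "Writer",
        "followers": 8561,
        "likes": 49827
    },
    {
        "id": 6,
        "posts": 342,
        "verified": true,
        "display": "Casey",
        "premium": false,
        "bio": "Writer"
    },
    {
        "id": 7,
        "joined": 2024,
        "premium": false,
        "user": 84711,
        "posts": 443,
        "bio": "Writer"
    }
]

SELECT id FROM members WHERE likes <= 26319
[1, 2, 4]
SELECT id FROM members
[1, 2, 3, 4, 5, 6, 7]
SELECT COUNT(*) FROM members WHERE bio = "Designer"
2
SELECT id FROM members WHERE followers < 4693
[1]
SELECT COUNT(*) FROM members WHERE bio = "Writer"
3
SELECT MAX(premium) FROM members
True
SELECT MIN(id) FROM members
1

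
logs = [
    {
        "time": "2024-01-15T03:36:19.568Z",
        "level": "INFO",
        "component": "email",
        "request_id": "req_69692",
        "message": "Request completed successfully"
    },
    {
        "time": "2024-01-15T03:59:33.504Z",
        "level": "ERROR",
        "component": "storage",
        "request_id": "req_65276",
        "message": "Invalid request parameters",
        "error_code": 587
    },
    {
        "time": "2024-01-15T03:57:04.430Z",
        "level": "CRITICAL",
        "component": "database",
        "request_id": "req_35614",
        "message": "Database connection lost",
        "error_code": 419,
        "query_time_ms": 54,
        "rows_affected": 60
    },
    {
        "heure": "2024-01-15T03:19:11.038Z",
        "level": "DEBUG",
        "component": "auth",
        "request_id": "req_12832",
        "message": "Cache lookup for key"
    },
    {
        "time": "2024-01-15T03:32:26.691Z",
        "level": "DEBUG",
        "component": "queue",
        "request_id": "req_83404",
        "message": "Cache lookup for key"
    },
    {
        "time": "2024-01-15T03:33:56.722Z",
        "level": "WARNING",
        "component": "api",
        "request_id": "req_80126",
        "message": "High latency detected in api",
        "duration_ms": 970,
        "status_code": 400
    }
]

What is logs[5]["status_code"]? 400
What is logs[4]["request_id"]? "req_83404"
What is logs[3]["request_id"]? "req_12832"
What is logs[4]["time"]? "2024-01-15T03:32:26.691Z"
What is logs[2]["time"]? "2024-01-15T03:57:04.430Z"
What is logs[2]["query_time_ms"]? 54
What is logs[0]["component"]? "email"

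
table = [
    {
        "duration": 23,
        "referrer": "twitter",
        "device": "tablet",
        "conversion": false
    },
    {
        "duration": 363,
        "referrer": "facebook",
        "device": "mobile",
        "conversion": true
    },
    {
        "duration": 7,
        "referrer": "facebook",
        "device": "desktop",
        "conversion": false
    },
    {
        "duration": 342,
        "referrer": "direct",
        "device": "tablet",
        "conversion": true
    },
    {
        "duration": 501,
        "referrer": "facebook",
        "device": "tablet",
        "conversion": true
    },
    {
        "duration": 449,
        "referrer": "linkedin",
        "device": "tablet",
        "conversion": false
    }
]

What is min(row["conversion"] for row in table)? False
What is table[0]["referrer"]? "twitter"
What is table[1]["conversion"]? True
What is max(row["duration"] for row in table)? 501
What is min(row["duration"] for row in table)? 7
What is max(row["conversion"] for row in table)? True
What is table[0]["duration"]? 23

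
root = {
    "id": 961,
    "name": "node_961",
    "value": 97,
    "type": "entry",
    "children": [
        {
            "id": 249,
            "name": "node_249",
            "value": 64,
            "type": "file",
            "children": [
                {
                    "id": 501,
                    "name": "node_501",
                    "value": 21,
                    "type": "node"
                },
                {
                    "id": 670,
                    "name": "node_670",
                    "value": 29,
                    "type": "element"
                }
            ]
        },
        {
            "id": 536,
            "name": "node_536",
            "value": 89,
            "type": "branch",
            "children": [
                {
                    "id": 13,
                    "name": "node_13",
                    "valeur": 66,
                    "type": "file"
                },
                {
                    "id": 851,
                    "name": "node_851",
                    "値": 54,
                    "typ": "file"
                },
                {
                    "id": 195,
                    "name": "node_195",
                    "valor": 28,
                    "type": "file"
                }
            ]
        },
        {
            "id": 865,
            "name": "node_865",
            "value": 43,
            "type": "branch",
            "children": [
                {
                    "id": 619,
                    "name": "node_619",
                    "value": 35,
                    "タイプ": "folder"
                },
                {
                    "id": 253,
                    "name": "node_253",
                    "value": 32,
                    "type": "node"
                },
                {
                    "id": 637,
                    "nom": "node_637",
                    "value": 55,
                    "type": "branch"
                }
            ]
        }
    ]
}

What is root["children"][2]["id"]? 865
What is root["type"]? "entry"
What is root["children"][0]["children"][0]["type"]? "node"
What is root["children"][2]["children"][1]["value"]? 32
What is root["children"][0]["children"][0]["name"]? "node_501"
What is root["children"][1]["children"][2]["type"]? "file"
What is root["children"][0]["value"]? 64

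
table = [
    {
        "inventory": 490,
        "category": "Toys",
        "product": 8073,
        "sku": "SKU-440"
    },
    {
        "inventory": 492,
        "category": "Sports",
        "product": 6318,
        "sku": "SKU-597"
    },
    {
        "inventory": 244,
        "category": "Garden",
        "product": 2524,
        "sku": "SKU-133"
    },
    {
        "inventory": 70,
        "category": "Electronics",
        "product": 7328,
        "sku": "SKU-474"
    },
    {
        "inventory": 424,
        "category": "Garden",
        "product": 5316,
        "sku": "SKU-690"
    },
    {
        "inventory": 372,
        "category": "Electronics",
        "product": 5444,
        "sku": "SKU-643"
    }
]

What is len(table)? 6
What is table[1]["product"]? 6318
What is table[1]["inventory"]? 492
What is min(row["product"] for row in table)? 2524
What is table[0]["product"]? 8073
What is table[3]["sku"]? "SKU-474"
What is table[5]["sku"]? "SKU-643"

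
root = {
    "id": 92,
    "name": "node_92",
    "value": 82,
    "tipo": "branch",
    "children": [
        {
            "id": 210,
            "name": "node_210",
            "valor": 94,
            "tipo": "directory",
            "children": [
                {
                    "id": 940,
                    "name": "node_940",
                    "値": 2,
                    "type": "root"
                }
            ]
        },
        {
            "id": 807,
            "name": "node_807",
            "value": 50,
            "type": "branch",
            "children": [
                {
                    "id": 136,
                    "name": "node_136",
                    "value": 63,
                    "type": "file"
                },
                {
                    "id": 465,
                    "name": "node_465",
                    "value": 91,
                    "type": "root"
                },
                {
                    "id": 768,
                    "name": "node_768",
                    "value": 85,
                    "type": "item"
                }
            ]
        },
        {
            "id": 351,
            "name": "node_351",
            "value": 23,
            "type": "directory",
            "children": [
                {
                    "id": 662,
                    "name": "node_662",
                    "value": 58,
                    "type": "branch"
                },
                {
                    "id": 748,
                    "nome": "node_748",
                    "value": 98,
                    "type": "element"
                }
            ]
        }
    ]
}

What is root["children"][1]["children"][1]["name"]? "node_465"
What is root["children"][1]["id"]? 807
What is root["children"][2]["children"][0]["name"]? "node_662"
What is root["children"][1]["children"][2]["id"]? 768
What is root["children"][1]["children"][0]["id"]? 136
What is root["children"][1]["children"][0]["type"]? "file"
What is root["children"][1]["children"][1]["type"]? "root"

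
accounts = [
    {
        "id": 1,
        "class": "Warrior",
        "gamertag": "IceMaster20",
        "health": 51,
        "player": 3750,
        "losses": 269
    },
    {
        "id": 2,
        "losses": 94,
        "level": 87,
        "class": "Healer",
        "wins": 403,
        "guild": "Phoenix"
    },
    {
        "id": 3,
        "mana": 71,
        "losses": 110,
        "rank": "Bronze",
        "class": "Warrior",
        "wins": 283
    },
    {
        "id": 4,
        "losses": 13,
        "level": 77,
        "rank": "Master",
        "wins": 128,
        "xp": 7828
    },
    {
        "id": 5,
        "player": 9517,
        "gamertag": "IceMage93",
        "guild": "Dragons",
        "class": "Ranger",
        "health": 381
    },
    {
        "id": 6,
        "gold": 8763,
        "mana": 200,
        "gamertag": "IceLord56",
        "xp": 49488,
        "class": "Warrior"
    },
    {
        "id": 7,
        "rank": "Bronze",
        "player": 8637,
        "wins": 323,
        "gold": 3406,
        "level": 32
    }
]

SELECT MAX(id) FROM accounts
7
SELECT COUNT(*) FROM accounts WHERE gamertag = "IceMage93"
1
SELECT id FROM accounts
[1, 2, 3, 4, 5, 6, 7]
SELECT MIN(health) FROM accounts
51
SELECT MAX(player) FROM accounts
9517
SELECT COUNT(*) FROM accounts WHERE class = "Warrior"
3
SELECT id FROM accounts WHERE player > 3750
[5, 7]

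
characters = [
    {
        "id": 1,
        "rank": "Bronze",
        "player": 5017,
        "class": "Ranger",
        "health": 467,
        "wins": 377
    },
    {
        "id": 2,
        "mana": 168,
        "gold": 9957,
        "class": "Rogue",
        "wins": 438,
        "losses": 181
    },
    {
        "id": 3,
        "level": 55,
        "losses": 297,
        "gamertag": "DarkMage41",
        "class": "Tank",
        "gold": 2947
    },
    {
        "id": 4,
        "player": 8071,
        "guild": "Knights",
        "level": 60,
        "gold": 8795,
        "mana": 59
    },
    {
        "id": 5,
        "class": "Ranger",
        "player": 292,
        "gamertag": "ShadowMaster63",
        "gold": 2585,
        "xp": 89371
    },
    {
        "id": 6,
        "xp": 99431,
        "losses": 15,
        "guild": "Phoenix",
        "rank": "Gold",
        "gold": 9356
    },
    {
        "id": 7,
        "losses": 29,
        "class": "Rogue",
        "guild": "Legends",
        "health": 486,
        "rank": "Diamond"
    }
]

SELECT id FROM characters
[1, 2, 3, 4, 5, 6, 7]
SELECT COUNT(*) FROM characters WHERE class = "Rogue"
2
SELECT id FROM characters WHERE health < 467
[]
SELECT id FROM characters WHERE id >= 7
[7]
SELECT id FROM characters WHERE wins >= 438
[2]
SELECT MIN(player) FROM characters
292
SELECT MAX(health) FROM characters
486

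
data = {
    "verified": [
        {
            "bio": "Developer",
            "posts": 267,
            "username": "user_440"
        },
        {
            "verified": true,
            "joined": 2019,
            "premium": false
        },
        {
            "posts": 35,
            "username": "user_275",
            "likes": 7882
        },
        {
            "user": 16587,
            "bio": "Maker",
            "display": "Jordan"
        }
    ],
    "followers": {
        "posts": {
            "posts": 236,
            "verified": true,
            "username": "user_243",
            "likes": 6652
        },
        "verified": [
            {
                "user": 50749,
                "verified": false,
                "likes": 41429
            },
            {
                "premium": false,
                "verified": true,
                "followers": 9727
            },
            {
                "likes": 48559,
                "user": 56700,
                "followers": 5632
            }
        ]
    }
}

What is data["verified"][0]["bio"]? "Developer"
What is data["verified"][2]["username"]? "user_275"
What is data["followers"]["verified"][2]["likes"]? 48559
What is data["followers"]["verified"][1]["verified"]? True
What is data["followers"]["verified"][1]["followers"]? 9727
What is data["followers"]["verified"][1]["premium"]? False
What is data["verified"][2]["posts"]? 35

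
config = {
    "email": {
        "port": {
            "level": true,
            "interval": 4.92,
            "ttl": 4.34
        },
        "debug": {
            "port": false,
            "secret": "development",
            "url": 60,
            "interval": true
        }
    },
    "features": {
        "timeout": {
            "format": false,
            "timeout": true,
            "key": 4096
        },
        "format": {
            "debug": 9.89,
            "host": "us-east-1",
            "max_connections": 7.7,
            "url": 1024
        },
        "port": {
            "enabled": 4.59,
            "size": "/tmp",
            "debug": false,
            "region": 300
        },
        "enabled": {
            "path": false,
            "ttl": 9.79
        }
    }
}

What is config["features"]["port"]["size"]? "/tmp"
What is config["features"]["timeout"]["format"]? False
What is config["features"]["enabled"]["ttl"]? 9.79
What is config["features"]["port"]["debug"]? False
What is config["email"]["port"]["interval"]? 4.92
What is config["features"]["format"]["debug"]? 9.89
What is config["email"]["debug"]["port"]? False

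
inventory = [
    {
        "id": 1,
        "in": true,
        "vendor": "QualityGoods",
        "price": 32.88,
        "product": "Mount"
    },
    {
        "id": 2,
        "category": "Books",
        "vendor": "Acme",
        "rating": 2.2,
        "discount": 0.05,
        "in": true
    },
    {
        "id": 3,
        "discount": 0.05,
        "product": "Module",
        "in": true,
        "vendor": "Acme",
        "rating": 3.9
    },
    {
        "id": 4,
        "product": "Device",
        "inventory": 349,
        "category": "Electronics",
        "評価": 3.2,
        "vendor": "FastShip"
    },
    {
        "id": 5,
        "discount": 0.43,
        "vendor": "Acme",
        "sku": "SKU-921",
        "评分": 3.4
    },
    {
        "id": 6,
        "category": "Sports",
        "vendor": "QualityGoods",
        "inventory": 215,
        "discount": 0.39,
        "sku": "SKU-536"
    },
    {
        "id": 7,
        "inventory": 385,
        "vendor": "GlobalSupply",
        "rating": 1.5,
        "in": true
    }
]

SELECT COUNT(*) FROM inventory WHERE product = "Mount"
1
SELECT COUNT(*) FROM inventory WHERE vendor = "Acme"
3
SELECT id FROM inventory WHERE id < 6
[1, 2, 3, 4, 5]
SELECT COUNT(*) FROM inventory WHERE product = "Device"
1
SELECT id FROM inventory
[1, 2, 3, 4, 5, 6, 7]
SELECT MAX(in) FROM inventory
True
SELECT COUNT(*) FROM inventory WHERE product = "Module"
1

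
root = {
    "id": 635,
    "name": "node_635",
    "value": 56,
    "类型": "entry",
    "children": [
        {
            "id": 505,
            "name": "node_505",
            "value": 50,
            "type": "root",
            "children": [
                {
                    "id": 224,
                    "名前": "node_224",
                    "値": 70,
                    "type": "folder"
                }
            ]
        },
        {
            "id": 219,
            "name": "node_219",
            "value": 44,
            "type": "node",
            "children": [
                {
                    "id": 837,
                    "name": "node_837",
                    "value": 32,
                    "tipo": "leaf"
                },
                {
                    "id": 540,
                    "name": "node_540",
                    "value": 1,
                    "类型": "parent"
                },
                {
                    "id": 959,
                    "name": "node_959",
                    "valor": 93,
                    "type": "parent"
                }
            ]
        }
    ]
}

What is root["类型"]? "entry"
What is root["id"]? 635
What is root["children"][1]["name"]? "node_219"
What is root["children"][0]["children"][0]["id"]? 224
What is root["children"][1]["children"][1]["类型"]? "parent"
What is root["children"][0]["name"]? "node_505"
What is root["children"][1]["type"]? "node"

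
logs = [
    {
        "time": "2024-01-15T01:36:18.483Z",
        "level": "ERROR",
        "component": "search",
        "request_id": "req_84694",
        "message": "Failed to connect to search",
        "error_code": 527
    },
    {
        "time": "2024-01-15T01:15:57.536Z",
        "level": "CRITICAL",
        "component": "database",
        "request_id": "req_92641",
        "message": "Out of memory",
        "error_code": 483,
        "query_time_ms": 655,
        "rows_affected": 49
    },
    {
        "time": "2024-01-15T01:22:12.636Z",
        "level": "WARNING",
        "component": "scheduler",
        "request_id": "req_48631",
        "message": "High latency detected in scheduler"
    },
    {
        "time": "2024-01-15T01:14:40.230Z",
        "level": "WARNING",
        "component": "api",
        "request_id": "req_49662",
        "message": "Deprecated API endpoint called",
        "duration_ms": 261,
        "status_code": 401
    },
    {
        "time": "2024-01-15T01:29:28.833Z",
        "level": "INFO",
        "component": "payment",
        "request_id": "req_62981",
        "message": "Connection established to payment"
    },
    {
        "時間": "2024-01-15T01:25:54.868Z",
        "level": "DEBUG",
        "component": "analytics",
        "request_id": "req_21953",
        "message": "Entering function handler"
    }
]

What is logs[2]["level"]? "WARNING"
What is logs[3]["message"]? "Deprecated API endpoint called"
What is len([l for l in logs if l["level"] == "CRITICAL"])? 1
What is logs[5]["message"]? "Entering function handler"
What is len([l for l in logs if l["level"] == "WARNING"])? 2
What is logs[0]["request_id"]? "req_84694"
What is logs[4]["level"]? "INFO"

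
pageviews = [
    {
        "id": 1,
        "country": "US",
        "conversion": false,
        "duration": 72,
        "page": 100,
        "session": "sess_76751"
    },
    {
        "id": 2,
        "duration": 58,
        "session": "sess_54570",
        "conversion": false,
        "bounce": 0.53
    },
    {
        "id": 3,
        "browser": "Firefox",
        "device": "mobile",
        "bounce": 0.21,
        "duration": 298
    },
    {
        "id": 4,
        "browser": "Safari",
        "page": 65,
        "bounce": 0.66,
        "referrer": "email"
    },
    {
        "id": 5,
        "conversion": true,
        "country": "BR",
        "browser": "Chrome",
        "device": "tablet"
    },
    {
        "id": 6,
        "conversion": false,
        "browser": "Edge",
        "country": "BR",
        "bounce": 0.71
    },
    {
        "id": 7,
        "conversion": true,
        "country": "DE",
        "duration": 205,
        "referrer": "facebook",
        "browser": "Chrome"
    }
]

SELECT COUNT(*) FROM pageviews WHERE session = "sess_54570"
1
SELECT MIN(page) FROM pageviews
65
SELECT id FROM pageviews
[1, 2, 3, 4, 5, 6, 7]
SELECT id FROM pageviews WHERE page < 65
[]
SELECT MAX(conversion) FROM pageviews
True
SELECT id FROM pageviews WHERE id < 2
[1]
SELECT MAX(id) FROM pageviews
7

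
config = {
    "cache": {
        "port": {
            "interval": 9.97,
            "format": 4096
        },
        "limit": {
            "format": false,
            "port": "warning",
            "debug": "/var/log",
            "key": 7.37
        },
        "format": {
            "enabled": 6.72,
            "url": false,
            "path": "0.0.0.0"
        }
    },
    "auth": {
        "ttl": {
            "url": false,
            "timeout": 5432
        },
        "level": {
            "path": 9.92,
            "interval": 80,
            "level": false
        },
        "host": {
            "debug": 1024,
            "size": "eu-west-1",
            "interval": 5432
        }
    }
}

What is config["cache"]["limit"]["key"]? 7.37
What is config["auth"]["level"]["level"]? False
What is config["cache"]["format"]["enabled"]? 6.72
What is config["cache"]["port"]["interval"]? 9.97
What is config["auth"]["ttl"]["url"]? False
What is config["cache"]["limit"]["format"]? False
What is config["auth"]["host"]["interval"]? 5432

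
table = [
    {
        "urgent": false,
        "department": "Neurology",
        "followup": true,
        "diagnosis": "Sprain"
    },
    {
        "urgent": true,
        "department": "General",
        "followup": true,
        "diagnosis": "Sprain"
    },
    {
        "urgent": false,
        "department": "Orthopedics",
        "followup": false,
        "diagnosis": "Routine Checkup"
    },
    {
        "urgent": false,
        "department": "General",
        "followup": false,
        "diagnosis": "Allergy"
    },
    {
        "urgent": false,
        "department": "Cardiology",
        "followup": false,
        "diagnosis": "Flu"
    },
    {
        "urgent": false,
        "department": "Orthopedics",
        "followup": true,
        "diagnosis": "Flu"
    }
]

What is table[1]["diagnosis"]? "Sprain"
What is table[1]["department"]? "General"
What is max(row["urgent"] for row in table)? True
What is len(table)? 6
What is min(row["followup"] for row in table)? False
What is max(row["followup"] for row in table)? True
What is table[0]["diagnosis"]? "Sprain"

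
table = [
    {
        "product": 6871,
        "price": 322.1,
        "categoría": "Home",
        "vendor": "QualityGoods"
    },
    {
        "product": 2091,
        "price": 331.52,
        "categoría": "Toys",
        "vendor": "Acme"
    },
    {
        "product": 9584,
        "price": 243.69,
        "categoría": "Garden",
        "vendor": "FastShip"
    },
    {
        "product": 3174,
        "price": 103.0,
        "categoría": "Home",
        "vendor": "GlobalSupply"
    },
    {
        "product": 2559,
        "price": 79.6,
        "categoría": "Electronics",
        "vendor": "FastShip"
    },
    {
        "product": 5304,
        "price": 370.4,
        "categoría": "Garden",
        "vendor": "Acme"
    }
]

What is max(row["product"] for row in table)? 9584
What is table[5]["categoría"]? "Garden"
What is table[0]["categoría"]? "Home"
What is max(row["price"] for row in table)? 370.4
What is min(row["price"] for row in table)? 79.6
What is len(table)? 6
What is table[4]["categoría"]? "Electronics"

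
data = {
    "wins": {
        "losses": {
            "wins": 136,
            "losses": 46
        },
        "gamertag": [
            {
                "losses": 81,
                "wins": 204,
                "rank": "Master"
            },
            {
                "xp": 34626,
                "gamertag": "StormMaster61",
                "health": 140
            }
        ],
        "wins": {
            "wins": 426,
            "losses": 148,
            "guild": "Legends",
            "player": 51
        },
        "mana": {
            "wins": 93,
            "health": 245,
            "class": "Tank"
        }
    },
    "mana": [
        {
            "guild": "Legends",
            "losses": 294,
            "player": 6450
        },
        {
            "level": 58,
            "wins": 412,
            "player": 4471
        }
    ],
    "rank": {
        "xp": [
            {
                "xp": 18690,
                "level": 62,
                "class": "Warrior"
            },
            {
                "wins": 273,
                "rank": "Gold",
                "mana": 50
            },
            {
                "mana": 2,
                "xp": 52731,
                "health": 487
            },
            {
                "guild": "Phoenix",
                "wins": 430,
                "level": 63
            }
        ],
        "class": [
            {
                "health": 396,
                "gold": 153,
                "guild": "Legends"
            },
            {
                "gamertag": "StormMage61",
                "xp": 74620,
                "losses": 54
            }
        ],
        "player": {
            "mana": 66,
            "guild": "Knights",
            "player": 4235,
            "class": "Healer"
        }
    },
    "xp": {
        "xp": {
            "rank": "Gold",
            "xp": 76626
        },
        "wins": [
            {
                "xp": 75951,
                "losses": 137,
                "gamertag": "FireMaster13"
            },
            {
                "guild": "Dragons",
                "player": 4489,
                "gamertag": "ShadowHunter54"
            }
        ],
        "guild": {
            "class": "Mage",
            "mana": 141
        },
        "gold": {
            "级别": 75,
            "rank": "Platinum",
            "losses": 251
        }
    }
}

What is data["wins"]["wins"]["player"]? 51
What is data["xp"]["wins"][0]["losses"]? 137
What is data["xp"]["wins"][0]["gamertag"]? "FireMaster13"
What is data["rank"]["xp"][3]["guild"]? "Phoenix"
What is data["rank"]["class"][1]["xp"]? 74620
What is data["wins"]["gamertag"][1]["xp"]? 34626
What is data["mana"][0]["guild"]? "Legends"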